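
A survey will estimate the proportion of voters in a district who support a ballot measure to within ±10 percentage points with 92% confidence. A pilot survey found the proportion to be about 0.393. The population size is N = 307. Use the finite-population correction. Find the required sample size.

60

For a proportion with margin E = 0.1 at 92% confidence, z = 1.751.
n = p̂(1−p̂)(z/E)² = 0.393 × 0.607 × (1.751/0.1)² = 73.14 — call this n₀.
Finite-population correction with N = 307: n = n₀ / (1 + (n₀−1)/N) = 73.14 / 1.235 = 59.22
Round up: n = 60.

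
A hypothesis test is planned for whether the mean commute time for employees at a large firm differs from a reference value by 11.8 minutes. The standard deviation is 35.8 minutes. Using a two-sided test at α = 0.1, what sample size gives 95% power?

For a one-sample z-test, n = ((z_{α/2} + z_β)·σ/δ)².
z_{α/2} = 1.645 (two-sided α = 0.1); z_β = 1.645 (power 95% → β = 0.05).
n = (3.290 × 35.8 / 11.8)² = 99.63
Round up: n = 100.

100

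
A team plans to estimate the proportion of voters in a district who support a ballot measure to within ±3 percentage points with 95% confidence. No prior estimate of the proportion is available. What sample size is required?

n = 1068

For a proportion with margin E = 0.03 at 95% confidence, z = 1.960.
With no prior estimate, use p = 0.5, which maximizes p(1−p) at 0.25.
n = 0.25 × (z/E)² = 0.25 × (1.960/0.03)² = 1067.11
Round up: n = 1068.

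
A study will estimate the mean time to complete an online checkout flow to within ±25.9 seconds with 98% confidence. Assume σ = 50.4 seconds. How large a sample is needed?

For a mean, the margin of error is E = z·σ/√n, so n = (zσ/E)².
At 98% confidence, z = 2.326.
n = (2.326 × 50.4 / 25.9)² = 20.49
Round up: n = 21.

21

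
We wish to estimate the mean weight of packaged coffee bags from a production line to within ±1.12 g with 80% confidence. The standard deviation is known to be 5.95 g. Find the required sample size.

47

For a mean, the margin of error is E = z·σ/√n, so n = (zσ/E)².
At 80% confidence, z = 1.282.
n = (1.282 × 5.95 / 1.12)² = 46.38
Round up: n = 47.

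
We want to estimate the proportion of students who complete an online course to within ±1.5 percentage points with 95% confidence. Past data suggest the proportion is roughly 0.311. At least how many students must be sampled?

For a proportion with margin E = 0.015 at 95% confidence, z = 1.960.
n = p̂(1−p̂)(z/E)² = 0.311 × 0.689 × (1.960/0.015)² = 3658.55
Round up: n = 3659.

3659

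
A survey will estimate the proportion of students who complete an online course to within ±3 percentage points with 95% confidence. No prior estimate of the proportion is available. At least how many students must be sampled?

1068

For a proportion with margin E = 0.03 at 95% confidence, z = 1.960.
With no prior estimate, use p = 0.5, which maximizes p(1−p) at 0.25.
n = 0.25 × (z/E)² = 0.25 × (1.960/0.03)² = 1067.11
Round up: n = 1068.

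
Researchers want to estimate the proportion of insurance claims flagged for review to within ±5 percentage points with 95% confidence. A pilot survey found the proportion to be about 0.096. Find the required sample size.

For a proportion with margin E = 0.05 at 95% confidence, z = 1.960.
n = p̂(1−p̂)(z/E)² = 0.096 × 0.904 × (1.960/0.05)² = 133.36
Round up: n = 134.

134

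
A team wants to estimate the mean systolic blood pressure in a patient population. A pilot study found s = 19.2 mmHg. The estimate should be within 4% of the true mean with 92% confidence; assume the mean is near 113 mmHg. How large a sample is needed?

56

For a mean, the margin of error is E = z·σ/√n, so n = (zσ/E)².
At 92% confidence, z = 1.751.
E = 4% of 113 = 4.52 mmHg.
n = (1.751 × 19.2 / 4.52)² = 55.32
Round up: n = 56.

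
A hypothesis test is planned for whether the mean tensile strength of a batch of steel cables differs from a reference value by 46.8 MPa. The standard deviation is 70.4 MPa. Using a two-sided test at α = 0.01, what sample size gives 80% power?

27

For a one-sample z-test, n = ((z_{α/2} + z_β)·σ/δ)².
z_{α/2} = 2.576 (two-sided α = 0.01); z_β = 0.842 (power 80% → β = 0.2).
n = (3.418 × 70.4 / 46.8)² = 26.44
Round up: n = 27.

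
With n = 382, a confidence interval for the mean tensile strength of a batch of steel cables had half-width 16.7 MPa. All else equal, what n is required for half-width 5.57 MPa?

3434

Margin of error scales as 1/√n, so n₂ = n₁·(E₁/E₂)².
n₂ = 382 × (16.7/5.57)² = 382 × 8.989 = 3433.80
Round up: n₂ = 3434.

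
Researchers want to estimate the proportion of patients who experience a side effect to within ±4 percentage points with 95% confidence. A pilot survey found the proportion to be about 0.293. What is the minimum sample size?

For a proportion with margin E = 0.04 at 95% confidence, z = 1.960.
n = p̂(1−p̂)(z/E)² = 0.293 × 0.707 × (1.960/0.04)² = 497.37
Round up: n = 498.

498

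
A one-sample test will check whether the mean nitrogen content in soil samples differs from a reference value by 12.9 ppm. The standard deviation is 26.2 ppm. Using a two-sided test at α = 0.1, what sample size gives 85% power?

30

For a one-sample z-test, n = ((z_{α/2} + z_β)·σ/δ)².
z_{α/2} = 1.645 (two-sided α = 0.1); z_β = 1.036 (power 85% → β = 0.15).
n = (2.681 × 26.2 / 12.9)² = 29.65
Round up: n = 30.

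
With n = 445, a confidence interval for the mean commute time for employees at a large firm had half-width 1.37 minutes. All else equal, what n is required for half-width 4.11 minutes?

Margin of error scales as 1/√n, so n₂ = n₁·(E₁/E₂)².
n₂ = 445 × (1.37/4.11)² = 445 × 0.1111 = 49.44
Round up: n₂ = 50.

50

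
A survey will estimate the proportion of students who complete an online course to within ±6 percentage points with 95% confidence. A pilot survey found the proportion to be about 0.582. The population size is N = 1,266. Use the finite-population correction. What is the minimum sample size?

216

For a proportion with margin E = 0.06 at 95% confidence, z = 1.960.
n = p̂(1−p̂)(z/E)² = 0.582 × 0.418 × (1.960/0.06)² = 259.60 — call this n₀.
Finite-population correction with N = 1,266: n = n₀ / (1 + (n₀−1)/N) = 259.60 / 1.204 = 215.61
Round up: n = 216.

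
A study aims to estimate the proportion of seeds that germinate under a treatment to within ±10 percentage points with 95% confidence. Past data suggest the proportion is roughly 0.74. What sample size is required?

74

For a proportion with margin E = 0.1 at 95% confidence, z = 1.960.
n = p̂(1−p̂)(z/E)² = 0.74 × 0.26 × (1.960/0.1)² = 73.91
Round up: n = 74.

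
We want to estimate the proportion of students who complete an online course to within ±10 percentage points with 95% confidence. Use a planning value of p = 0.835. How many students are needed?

For a proportion with margin E = 0.1 at 95% confidence, z = 1.960.
n = p̂(1−p̂)(z/E)² = 0.835 × 0.165 × (1.960/0.1)² = 52.93
Round up: n = 53.

n = 53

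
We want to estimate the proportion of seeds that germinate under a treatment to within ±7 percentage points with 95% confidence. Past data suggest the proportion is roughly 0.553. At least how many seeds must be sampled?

194

For a proportion with margin E = 0.07 at 95% confidence, z = 1.960.
n = p̂(1−p̂)(z/E)² = 0.553 × 0.447 × (1.960/0.07)² = 193.80
Round up: n = 194.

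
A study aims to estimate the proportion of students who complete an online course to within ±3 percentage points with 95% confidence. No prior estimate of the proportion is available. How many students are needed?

For a proportion with margin E = 0.03 at 95% confidence, z = 1.960.
With no prior estimate, use p = 0.5, which maximizes p(1−p) at 0.25.
n = 0.25 × (z/E)² = 0.25 × (1.960/0.03)² = 1067.11
Round up: n = 1068.

1068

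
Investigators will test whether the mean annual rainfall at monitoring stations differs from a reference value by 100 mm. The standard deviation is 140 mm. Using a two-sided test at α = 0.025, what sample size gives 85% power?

For a one-sample z-test, n = ((z_{α/2} + z_β)·σ/δ)².
z_{α/2} = 2.241 (two-sided α = 0.025); z_β = 1.036 (power 85% → β = 0.15).
n = (3.277 × 140 / 100)² = 21.05
Round up: n = 22.

n = 22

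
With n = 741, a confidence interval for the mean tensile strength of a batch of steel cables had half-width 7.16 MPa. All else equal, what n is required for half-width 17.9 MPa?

n = 119

Margin of error scales as 1/√n, so n₂ = n₁·(E₁/E₂)².
n₂ = 741 × (7.16/17.9)² = 741 × 0.16 = 118.56
Round up: n₂ = 119.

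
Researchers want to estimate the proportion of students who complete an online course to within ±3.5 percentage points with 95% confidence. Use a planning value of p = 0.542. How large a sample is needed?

779

For a proportion with margin E = 0.035 at 95% confidence, z = 1.960.
n = p̂(1−p̂)(z/E)² = 0.542 × 0.458 × (1.960/0.035)² = 778.47
Round up: n = 779.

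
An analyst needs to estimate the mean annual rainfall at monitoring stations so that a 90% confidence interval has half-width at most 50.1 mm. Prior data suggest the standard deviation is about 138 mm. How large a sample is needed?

n = 21

For a mean, the margin of error is E = z·σ/√n, so n = (zσ/E)².
At 90% confidence, z = 1.645.
n = (1.645 × 138 / 50.1)² = 20.53
Round up: n = 21.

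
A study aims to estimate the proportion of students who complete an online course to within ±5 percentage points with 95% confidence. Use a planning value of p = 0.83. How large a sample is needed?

n = 217

For a proportion with margin E = 0.05 at 95% confidence, z = 1.960.
n = p̂(1−p̂)(z/E)² = 0.83 × 0.17 × (1.960/0.05)² = 216.82
Round up: n = 217.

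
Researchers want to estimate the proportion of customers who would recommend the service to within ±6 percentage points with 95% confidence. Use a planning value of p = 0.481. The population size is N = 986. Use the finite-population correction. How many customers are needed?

For a proportion with margin E = 0.06 at 95% confidence, z = 1.960.
n = p̂(1−p̂)(z/E)² = 0.481 × 0.519 × (1.960/0.06)² = 266.39 — call this n₀.
Finite-population correction with N = 986: n = n₀ / (1 + (n₀−1)/N) = 266.39 / 1.269 = 209.92
Round up: n = 210.

n = 210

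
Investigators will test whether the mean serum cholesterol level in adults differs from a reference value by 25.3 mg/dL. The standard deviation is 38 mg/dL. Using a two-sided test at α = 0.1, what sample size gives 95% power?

For a one-sample z-test, n = ((z_{α/2} + z_β)·σ/δ)².
z_{α/2} = 1.645 (two-sided α = 0.1); z_β = 1.645 (power 95% → β = 0.05).
n = (3.290 × 38 / 25.3)² = 24.42
Round up: n = 25.

25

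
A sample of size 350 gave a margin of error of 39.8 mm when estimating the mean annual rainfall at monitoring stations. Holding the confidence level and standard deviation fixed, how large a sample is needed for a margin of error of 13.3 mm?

Margin of error scales as 1/√n, so n₂ = n₁·(E₁/E₂)².
n₂ = 350 × (39.8/13.3)² = 350 × 8.955 = 3134.25
Round up: n₂ = 3135.

3135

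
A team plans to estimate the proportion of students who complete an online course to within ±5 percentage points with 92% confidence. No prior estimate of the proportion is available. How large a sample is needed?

For a proportion with margin E = 0.05 at 92% confidence, z = 1.751.
With no prior estimate, use p = 0.5, which maximizes p(1−p) at 0.25.
n = 0.25 × (z/E)² = 0.25 × (1.751/0.05)² = 306.60
Round up: n = 307.

307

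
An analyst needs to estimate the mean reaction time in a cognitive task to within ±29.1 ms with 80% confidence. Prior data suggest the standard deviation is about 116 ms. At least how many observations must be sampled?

For a mean, the margin of error is E = z·σ/√n, so n = (zσ/E)².
At 80% confidence, z = 1.282.
n = (1.282 × 116 / 29.1)² = 26.12
Round up: n = 27.

27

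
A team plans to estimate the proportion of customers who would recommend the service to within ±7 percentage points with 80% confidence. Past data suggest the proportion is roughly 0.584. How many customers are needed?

82

For a proportion with margin E = 0.07 at 80% confidence, z = 1.282.
n = p̂(1−p̂)(z/E)² = 0.584 × 0.416 × (1.282/0.07)² = 81.49
Round up: n = 82.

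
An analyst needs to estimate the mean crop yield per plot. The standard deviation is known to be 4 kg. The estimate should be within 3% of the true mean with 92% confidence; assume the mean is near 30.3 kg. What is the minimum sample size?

60

For a mean, the margin of error is E = z·σ/√n, so n = (zσ/E)².
At 92% confidence, z = 1.751.
E = 3% of 30.3 = 0.909 kg.
n = (1.751 × 4 / 0.909)² = 59.37
Round up: n = 60.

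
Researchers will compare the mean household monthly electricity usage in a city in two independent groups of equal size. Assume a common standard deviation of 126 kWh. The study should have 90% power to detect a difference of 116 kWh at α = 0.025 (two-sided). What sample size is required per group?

30 per group

For two equal groups, n per group = 2·((z_{α/2} + z_β)·σ/δ)².
z_{α/2} = 2.241; z_β = 1.282 (power 90%).
n = 2 × (3.523 × 126 / 116)² = 2 × 14.64 = 29.28
Round up: n = 30 per group.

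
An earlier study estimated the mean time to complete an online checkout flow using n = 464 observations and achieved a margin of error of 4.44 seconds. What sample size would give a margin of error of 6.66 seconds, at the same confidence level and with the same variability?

207

Margin of error scales as 1/√n, so n₂ = n₁·(E₁/E₂)².
n₂ = 464 × (4.44/6.66)² = 464 × 0.4444 = 206.20
Round up: n₂ = 207.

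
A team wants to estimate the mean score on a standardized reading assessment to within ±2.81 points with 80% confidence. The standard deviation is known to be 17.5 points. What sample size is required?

n = 64

For a mean, the margin of error is E = z·σ/√n, so n = (zσ/E)².
At 80% confidence, z = 1.282.
n = (1.282 × 17.5 / 2.81)² = 63.74
Round up: n = 64.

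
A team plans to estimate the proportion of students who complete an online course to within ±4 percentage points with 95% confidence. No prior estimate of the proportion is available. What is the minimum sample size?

For a proportion with margin E = 0.04 at 95% confidence, z = 1.960.
With no prior estimate, use p = 0.5, which maximizes p(1−p) at 0.25.
n = 0.25 × (z/E)² = 0.25 × (1.960/0.04)² = 600.25
Round up: n = 601.

601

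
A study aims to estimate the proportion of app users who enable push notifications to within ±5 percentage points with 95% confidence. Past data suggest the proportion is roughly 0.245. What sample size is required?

285

For a proportion with margin E = 0.05 at 95% confidence, z = 1.960.
n = p̂(1−p̂)(z/E)² = 0.245 × 0.755 × (1.960/0.05)² = 284.24
Round up: n = 285.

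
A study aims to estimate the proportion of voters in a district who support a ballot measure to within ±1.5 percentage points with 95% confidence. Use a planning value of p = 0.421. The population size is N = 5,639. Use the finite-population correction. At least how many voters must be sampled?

n = 2395

For a proportion with margin E = 0.015 at 95% confidence, z = 1.960.
n = p̂(1−p̂)(z/E)² = 0.421 × 0.579 × (1.960/0.015)² = 4161.89 — call this n₀.
Finite-population correction with N = 5,639: n = n₀ / (1 + (n₀−1)/N) = 4161.89 / 1.738 = 2394.64
Round up: n = 2395.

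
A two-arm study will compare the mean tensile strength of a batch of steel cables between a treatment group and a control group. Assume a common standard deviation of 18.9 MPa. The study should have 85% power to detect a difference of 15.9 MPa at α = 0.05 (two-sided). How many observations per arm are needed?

26 per group

For two equal groups, n per group = 2·((z_{α/2} + z_β)·σ/δ)².
z_{α/2} = 1.960; z_β = 1.036 (power 85%).
n = 2 × (2.996 × 18.9 / 15.9)² = 2 × 12.68 = 25.36
Round up: n = 26 per group.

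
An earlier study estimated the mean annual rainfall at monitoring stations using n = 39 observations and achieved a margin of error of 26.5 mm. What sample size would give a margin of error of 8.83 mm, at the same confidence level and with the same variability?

n = 352

Margin of error scales as 1/√n, so n₂ = n₁·(E₁/E₂)².
n₂ = 39 × (26.5/8.83)² = 39 × 9.007 = 351.27
Round up: n₂ = 352.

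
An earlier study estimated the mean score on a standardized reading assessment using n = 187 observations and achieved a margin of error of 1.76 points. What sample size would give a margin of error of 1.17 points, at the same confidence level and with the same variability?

Margin of error scales as 1/√n, so n₂ = n₁·(E₁/E₂)².
n₂ = 187 × (1.76/1.17)² = 187 × 2.263 = 423.18
Round up: n₂ = 424.

n = 424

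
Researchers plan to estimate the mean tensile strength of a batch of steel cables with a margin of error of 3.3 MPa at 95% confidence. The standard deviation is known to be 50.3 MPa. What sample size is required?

For a mean, the margin of error is E = z·σ/√n, so n = (zσ/E)².
At 95% confidence, z = 1.960.
n = (1.960 × 50.3 / 3.3)² = 892.52
Round up: n = 893.

n = 893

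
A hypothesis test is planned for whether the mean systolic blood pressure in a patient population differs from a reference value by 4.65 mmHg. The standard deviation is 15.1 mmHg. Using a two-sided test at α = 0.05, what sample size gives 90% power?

For a one-sample z-test, n = ((z_{α/2} + z_β)·σ/δ)².
z_{α/2} = 1.960 (two-sided α = 0.05); z_β = 1.282 (power 90% → β = 0.1).
n = (3.242 × 15.1 / 4.65)² = 110.83
Round up: n = 111.

n = 111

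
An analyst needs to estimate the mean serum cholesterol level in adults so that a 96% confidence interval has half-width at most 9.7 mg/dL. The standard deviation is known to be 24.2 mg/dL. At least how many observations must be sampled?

27

For a mean, the margin of error is E = z·σ/√n, so n = (zσ/E)².
At 96% confidence, z = 2.054.
n = (2.054 × 24.2 / 9.7)² = 26.26
Round up: n = 27.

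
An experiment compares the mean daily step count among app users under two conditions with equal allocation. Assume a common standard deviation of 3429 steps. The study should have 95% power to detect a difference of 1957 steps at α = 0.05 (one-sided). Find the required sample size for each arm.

For two equal groups, n per group = 2·((z_α + z_β)·σ/δ)².
z_α = 1.645; z_β = 1.645 (power 95%).
n = 2 × (3.290 × 3429 / 1957)² = 2 × 33.23 = 66.46
Round up: n = 67 per group.

67 per group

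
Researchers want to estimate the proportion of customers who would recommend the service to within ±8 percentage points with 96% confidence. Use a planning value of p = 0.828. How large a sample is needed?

94

For a proportion with margin E = 0.08 at 96% confidence, z = 2.054.
n = p̂(1−p̂)(z/E)² = 0.828 × 0.172 × (2.054/0.08)² = 93.88
Round up: n = 94.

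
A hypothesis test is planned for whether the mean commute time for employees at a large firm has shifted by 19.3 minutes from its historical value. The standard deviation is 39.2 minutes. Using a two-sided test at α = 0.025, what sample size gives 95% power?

63

For a one-sample z-test, n = ((z_{α/2} + z_β)·σ/δ)².
z_{α/2} = 2.241 (two-sided α = 0.025); z_β = 1.645 (power 95% → β = 0.05).
n = (3.886 × 39.2 / 19.3)² = 62.30
Round up: n = 63.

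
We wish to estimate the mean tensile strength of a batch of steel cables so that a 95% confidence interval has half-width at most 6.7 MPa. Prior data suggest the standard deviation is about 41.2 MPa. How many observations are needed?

146

For a mean, the margin of error is E = z·σ/√n, so n = (zσ/E)².
At 95% confidence, z = 1.960.
n = (1.960 × 41.2 / 6.7)² = 145.26
Round up: n = 146.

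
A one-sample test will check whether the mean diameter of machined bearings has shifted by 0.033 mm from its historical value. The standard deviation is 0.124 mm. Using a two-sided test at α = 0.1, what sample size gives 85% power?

102

For a one-sample z-test, n = ((z_{α/2} + z_β)·σ/δ)².
z_{α/2} = 1.645 (two-sided α = 0.1); z_β = 1.036 (power 85% → β = 0.15).
n = (2.681 × 0.124 / 0.033)² = 101.49
Round up: n = 102.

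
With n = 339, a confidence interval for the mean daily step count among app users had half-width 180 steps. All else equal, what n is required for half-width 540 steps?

Margin of error scales as 1/√n, so n₂ = n₁·(E₁/E₂)².
n₂ = 339 × (180/540)² = 339 × 0.1111 = 37.66
Round up: n₂ = 38.

38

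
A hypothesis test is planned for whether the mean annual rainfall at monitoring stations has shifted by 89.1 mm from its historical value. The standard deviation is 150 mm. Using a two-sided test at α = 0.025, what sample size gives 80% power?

27

For a one-sample z-test, n = ((z_{α/2} + z_β)·σ/δ)².
z_{α/2} = 2.241 (two-sided α = 0.025); z_β = 0.842 (power 80% → β = 0.2).
n = (3.083 × 150 / 89.1)² = 26.94
Round up: n = 27.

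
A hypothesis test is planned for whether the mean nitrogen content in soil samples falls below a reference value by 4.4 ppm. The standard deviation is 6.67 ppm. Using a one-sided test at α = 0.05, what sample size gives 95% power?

25

For a one-sample z-test, n = ((z_α + z_β)·σ/δ)².
z_α = 1.645 (one-sided α = 0.05); z_β = 1.645 (power 95% → β = 0.05).
n = (3.290 × 6.67 / 4.4)² = 24.87
Round up: n = 25.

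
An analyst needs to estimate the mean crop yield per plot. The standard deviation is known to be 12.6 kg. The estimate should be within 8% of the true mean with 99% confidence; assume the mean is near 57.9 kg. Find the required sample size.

For a mean, the margin of error is E = z·σ/√n, so n = (zσ/E)².
At 99% confidence, z = 2.576.
E = 8% of 57.9 = 4.632 kg.
n = (2.576 × 12.6 / 4.632)² = 49.10
Round up: n = 50.

50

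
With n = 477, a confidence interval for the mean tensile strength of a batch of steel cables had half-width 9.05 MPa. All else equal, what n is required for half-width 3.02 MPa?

4284

Margin of error scales as 1/√n, so n₂ = n₁·(E₁/E₂)².
n₂ = 477 × (9.05/3.02)² = 477 × 8.98 = 4283.46
Round up: n₂ = 4284.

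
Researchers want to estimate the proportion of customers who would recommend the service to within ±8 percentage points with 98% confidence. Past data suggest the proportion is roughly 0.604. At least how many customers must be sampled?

For a proportion with margin E = 0.08 at 98% confidence, z = 2.326.
n = p̂(1−p̂)(z/E)² = 0.604 × 0.396 × (2.326/0.08)² = 202.20
Round up: n = 203.

203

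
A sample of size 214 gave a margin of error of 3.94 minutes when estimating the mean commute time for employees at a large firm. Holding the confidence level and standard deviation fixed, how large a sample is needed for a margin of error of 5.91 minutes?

Margin of error scales as 1/√n, so n₂ = n₁·(E₁/E₂)².
n₂ = 214 × (3.94/5.91)² = 214 × 0.4444 = 95.10
Round up: n₂ = 96.

n = 96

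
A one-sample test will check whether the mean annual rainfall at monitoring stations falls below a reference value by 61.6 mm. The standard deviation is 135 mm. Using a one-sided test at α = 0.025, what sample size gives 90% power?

For a one-sample z-test, n = ((z_α + z_β)·σ/δ)².
z_α = 1.960 (one-sided α = 0.025); z_β = 1.282 (power 90% → β = 0.1).
n = (3.242 × 135 / 61.6)² = 50.48
Round up: n = 51.

51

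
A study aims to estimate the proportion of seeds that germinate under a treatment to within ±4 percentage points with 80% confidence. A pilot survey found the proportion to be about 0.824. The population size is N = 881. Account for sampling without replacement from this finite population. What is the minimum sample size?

128

For a proportion with margin E = 0.04 at 80% confidence, z = 1.282.
n = p̂(1−p̂)(z/E)² = 0.824 × 0.176 × (1.282/0.04)² = 148.97 — call this n₀.
Finite-population correction with N = 881: n = n₀ / (1 + (n₀−1)/N) = 148.97 / 1.168 = 127.54
Round up: n = 128.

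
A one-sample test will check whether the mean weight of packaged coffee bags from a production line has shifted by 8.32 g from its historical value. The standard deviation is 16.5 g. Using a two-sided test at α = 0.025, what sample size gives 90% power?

For a one-sample z-test, n = ((z_{α/2} + z_β)·σ/δ)².
z_{α/2} = 2.241 (two-sided α = 0.025); z_β = 1.282 (power 90% → β = 0.1).
n = (3.523 × 16.5 / 8.32)² = 48.81
Round up: n = 49.

49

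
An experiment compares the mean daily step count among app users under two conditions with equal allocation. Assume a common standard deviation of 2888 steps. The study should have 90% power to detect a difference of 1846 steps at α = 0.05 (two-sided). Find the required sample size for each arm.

For two equal groups, n per group = 2·((z_{α/2} + z_β)·σ/δ)².
z_{α/2} = 1.960; z_β = 1.282 (power 90%).
n = 2 × (3.242 × 2888 / 1846)² = 2 × 25.73 = 51.46
Round up: n = 52 per group.

52 per group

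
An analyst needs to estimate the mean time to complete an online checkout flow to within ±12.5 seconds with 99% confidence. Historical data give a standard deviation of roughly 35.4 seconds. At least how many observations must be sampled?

For a mean, the margin of error is E = z·σ/√n, so n = (zσ/E)².
At 99% confidence, z = 2.576.
n = (2.576 × 35.4 / 12.5)² = 53.22
Round up: n = 54.

54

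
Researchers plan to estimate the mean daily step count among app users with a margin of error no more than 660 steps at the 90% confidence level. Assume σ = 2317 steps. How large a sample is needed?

For a mean, the margin of error is E = z·σ/√n, so n = (zσ/E)².
At 90% confidence, z = 1.645.
n = (1.645 × 2317 / 660)² = 33.35
Round up: n = 34.

34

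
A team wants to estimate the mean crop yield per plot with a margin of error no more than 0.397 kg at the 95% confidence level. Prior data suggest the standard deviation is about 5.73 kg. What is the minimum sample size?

801

For a mean, the margin of error is E = z·σ/√n, so n = (zσ/E)².
At 95% confidence, z = 1.960.
n = (1.960 × 5.73 / 0.397)² = 800.28
Round up: n = 801.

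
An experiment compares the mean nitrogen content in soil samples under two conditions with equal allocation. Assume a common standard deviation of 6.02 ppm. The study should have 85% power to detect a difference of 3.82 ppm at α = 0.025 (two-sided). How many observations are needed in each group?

For two equal groups, n per group = 2·((z_{α/2} + z_β)·σ/δ)².
z_{α/2} = 2.241; z_β = 1.036 (power 85%).
n = 2 × (3.277 × 6.02 / 3.82)² = 2 × 26.67 = 53.34
Round up: n = 54 per group.

54 per group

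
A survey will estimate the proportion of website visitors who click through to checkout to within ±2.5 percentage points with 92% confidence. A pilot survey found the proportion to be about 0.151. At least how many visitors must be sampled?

n = 629

For a proportion with margin E = 0.025 at 92% confidence, z = 1.751.
n = p̂(1−p̂)(z/E)² = 0.151 × 0.849 × (1.751/0.025)² = 628.89
Round up: n = 629.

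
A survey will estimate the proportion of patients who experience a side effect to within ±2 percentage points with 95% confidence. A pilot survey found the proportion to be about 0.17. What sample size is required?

n = 1356

For a proportion with margin E = 0.02 at 95% confidence, z = 1.960.
n = p̂(1−p̂)(z/E)² = 0.17 × 0.83 × (1.960/0.02)² = 1355.12
Round up: n = 1356.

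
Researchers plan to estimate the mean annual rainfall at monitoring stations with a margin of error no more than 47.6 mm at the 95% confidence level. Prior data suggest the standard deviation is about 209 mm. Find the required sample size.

For a mean, the margin of error is E = z·σ/√n, so n = (zσ/E)².
At 95% confidence, z = 1.960.
n = (1.960 × 209 / 47.6)² = 74.06
Round up: n = 75.

75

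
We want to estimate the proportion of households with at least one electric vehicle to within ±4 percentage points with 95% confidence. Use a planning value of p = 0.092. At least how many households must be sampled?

For a proportion with margin E = 0.04 at 95% confidence, z = 1.960.
n = p̂(1−p̂)(z/E)² = 0.092 × 0.908 × (1.960/0.04)² = 200.57
Round up: n = 201.

n = 201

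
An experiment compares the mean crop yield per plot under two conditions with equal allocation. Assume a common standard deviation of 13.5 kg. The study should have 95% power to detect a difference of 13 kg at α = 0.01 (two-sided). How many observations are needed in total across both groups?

For two equal groups, n per group = 2·((z_{α/2} + z_β)·σ/δ)².
z_{α/2} = 2.576; z_β = 1.645 (power 95%).
n = 2 × (4.221 × 13.5 / 13)² = 2 × 19.21 = 38.42
Round up: n = 39 per group.
Total across both groups: 2 × 39 = 78.

78 total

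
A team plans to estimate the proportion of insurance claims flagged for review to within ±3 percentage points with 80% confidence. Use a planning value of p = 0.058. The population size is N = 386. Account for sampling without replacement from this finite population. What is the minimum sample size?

80

For a proportion with margin E = 0.03 at 80% confidence, z = 1.282.
n = p̂(1−p̂)(z/E)² = 0.058 × 0.942 × (1.282/0.03)² = 99.77 — call this n₀.
Finite-population correction with N = 386: n = n₀ / (1 + (n₀−1)/N) = 99.77 / 1.256 = 79.43
Round up: n = 80.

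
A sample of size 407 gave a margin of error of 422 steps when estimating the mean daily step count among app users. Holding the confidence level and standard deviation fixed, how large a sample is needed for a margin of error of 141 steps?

3646

Margin of error scales as 1/√n, so n₂ = n₁·(E₁/E₂)².
n₂ = 407 × (422/141)² = 407 × 8.957 = 3645.50
Round up: n₂ = 3646.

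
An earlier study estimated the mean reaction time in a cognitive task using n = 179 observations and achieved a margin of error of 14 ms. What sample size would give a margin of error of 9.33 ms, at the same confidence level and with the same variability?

Margin of error scales as 1/√n, so n₂ = n₁·(E₁/E₂)².
n₂ = 179 × (14/9.33)² = 179 × 2.252 = 403.11
Round up: n₂ = 404.

404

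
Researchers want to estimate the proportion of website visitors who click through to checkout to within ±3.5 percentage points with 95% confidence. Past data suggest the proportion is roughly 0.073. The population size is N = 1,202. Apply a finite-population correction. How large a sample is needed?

181

For a proportion with margin E = 0.035 at 95% confidence, z = 1.960.
n = p̂(1−p̂)(z/E)² = 0.073 × 0.927 × (1.960/0.035)² = 212.22 — call this n₀.
Finite-population correction with N = 1,202: n = n₀ / (1 + (n₀−1)/N) = 212.22 / 1.176 = 180.46
Round up: n = 181.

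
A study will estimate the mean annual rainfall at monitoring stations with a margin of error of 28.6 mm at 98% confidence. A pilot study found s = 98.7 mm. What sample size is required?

For a mean, the margin of error is E = z·σ/√n, so n = (zσ/E)².
At 98% confidence, z = 2.326.
n = (2.326 × 98.7 / 28.6)² = 64.43
Round up: n = 65.

65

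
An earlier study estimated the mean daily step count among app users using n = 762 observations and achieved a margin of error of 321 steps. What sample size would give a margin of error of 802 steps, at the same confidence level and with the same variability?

Margin of error scales as 1/√n, so n₂ = n₁·(E₁/E₂)².
n₂ = 762 × (321/802)² = 762 × 0.1602 = 122.07
Round up: n₂ = 123.

n = 123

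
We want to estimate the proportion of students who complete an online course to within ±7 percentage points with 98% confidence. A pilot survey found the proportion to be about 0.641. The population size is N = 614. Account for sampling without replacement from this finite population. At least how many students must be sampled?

180

For a proportion with margin E = 0.07 at 98% confidence, z = 2.326.
n = p̂(1−p̂)(z/E)² = 0.641 × 0.359 × (2.326/0.07)² = 254.08 — call this n₀.
Finite-population correction with N = 614: n = n₀ / (1 + (n₀−1)/N) = 254.08 / 1.412 = 179.94
Round up: n = 180.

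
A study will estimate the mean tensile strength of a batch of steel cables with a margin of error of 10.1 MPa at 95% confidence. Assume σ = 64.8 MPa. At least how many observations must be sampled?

159

For a mean, the margin of error is E = z·σ/√n, so n = (zσ/E)².
At 95% confidence, z = 1.960.
n = (1.960 × 64.8 / 10.1)² = 158.13
Round up: n = 159.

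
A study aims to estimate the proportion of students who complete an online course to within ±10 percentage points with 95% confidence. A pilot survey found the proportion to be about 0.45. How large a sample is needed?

For a proportion with margin E = 0.1 at 95% confidence, z = 1.960.
n = p̂(1−p̂)(z/E)² = 0.45 × 0.55 × (1.960/0.1)² = 95.08
Round up: n = 96.

96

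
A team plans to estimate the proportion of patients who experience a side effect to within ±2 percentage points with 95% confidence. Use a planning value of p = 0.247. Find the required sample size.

n = 1787

For a proportion with margin E = 0.02 at 95% confidence, z = 1.960.
n = p̂(1−p̂)(z/E)² = 0.247 × 0.753 × (1.960/0.02)² = 1786.26
Round up: n = 1787.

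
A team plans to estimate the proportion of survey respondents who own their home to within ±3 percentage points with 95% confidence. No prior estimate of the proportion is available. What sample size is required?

For a proportion with margin E = 0.03 at 95% confidence, z = 1.960.
With no prior estimate, use p = 0.5, which maximizes p(1−p) at 0.25.
n = 0.25 × (z/E)² = 0.25 × (1.960/0.03)² = 1067.11
Round up: n = 1068.

1068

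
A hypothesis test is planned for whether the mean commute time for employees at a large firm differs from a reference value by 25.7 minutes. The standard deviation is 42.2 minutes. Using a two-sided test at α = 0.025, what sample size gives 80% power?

26

For a one-sample z-test, n = ((z_{α/2} + z_β)·σ/δ)².
z_{α/2} = 2.241 (two-sided α = 0.025); z_β = 0.842 (power 80% → β = 0.2).
n = (3.083 × 42.2 / 25.7)² = 25.63
Round up: n = 26.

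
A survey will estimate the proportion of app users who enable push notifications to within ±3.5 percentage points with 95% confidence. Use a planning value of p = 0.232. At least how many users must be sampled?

559

For a proportion with margin E = 0.035 at 95% confidence, z = 1.960.
n = p̂(1−p̂)(z/E)² = 0.232 × 0.768 × (1.960/0.035)² = 558.76
Round up: n = 559.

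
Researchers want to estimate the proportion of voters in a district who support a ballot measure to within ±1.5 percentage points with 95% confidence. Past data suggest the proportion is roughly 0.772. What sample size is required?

For a proportion with margin E = 0.015 at 95% confidence, z = 1.960.
n = p̂(1−p̂)(z/E)² = 0.772 × 0.228 × (1.960/0.015)² = 3005.26
Round up: n = 3006.

3006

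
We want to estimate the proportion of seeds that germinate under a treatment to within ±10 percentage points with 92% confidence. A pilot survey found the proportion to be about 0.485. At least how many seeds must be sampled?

n = 77

For a proportion with margin E = 0.1 at 92% confidence, z = 1.751.
n = p̂(1−p̂)(z/E)² = 0.485 × 0.515 × (1.751/0.1)² = 76.58
Round up: n = 77.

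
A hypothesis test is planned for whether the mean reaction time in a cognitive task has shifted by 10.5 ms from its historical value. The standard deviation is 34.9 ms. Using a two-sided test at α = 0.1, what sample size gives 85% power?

80

For a one-sample z-test, n = ((z_{α/2} + z_β)·σ/δ)².
z_{α/2} = 1.645 (two-sided α = 0.1); z_β = 1.036 (power 85% → β = 0.15).
n = (2.681 × 34.9 / 10.5)² = 79.41
Round up: n = 80.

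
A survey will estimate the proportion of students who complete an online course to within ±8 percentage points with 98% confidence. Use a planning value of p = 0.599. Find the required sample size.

204

For a proportion with margin E = 0.08 at 98% confidence, z = 2.326.
n = p̂(1−p̂)(z/E)² = 0.599 × 0.401 × (2.326/0.08)² = 203.05
Round up: n = 204.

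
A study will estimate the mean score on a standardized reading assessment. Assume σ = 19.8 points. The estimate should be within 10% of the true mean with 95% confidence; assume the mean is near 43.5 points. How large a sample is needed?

For a mean, the margin of error is E = z·σ/√n, so n = (zσ/E)².
At 95% confidence, z = 1.960.
E = 10% of 43.5 = 4.35 points.
n = (1.960 × 19.8 / 4.35)² = 79.59
Round up: n = 80.

80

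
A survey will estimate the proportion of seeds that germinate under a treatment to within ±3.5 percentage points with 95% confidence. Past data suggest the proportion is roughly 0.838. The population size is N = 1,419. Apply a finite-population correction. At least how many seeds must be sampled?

For a proportion with margin E = 0.035 at 95% confidence, z = 1.960.
n = p̂(1−p̂)(z/E)² = 0.838 × 0.162 × (1.960/0.035)² = 425.73 — call this n₀.
Finite-population correction with N = 1,419: n = n₀ / (1 + (n₀−1)/N) = 425.73 / 1.299 = 327.74
Round up: n = 328.

328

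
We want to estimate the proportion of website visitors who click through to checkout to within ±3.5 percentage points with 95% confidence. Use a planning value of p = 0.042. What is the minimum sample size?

For a proportion with margin E = 0.035 at 95% confidence, z = 1.960.
n = p̂(1−p̂)(z/E)² = 0.042 × 0.958 × (1.960/0.035)² = 126.18
Round up: n = 127.

n = 127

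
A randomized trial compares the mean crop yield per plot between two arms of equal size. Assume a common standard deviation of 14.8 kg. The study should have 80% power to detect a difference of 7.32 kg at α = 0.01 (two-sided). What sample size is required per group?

96 per group

For two equal groups, n per group = 2·((z_{α/2} + z_β)·σ/δ)².
z_{α/2} = 2.576; z_β = 0.842 (power 80%).
n = 2 × (3.418 × 14.8 / 7.32)² = 2 × 47.76 = 95.52
Round up: n = 96 per group.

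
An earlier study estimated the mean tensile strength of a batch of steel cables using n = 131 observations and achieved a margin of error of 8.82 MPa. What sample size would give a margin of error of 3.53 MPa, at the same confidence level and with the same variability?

818

Margin of error scales as 1/√n, so n₂ = n₁·(E₁/E₂)².
n₂ = 131 × (8.82/3.53)² = 131 × 6.243 = 817.83
Round up: n₂ = 818.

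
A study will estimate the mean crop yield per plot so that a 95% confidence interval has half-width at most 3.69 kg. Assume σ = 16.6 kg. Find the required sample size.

78

For a mean, the margin of error is E = z·σ/√n, so n = (zσ/E)².
At 95% confidence, z = 1.960.
n = (1.960 × 16.6 / 3.69)² = 77.75
Round up: n = 78.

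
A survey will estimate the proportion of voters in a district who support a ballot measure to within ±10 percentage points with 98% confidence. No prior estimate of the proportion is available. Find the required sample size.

For a proportion with margin E = 0.1 at 98% confidence, z = 2.326.
With no prior estimate, use p = 0.5, which maximizes p(1−p) at 0.25.
n = 0.25 × (z/E)² = 0.25 × (2.326/0.1)² = 135.26
Round up: n = 136.

n = 136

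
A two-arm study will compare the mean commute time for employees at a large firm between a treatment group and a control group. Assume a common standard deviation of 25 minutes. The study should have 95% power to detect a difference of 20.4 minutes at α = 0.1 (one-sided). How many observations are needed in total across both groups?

52 total

For two equal groups, n per group = 2·((z_α + z_β)·σ/δ)².
z_α = 1.282; z_β = 1.645 (power 95%).
n = 2 × (2.927 × 25 / 20.4)² = 2 × 12.87 = 25.74
Round up: n = 26 per group.
Total across both groups: 2 × 26 = 52.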